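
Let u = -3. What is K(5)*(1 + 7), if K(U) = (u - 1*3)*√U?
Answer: -48*√5 ≈ -107.33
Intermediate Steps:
K(U) = -6*√U (K(U) = (-3 - 1*3)*√U = (-3 - 3)*√U = -6*√U)
K(5)*(1 + 7) = (-6*√5)*(1 + 7) = -6*√5*8 = -48*√5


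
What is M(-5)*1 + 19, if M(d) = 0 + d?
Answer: 14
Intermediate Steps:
M(d) = d
M(-5)*1 + 19 = -5*1 + 19 = -5 + 19 = 14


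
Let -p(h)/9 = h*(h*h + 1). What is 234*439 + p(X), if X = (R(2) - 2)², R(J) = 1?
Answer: 102708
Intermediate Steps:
X = 1 (X = (1 - 2)² = (-1)² = 1)
p(h) = -9*h*(1 + h²) (p(h) = -9*h*(h*h + 1) = -9*h*(h² + 1) = -9*h*(1 + h²))
234*439 + p(X) = 234*439 - 9*1*(1 + 1²) = 102726 - 9*1*(1 + 1) = 102726 - 9*1*2 = 102726 - 18 = 102708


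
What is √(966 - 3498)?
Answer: 2*I*√633 ≈ 50.319*I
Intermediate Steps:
√(966 - 3498) = √(-2532) = 2*I*√633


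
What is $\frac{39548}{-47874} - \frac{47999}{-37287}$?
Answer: $\frac{137212975}{297512973} \approx 0.4612$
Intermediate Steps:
$\frac{39548}{-47874} - \frac{47999}{-37287} = 39548 \left(- \frac{1}{47874}\right) - - \frac{47999}{37287} = - \frac{19774}{23937} + \frac{47999}{37287} = \frac{137212975}{297512973}$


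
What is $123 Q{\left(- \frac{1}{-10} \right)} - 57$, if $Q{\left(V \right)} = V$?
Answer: $- \frac{447}{10} \approx -44.7$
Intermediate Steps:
$123 Q{\left(- \frac{1}{-10} \right)} - 57 = 123 \left(- \frac{1}{-10}\right) - 57 = 123 \left(\left(-1\right) \left(- \frac{1}{10}\right)\right) - 57 = 123 \cdot \frac{1}{10} - 57 = \frac{123}{10} - 57 = - \frac{447}{10}$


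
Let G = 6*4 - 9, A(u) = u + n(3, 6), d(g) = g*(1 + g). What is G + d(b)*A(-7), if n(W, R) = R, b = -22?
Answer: -447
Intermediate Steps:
A(u) = 6 + u (A(u) = u + 6 = 6 + u)
G = 15 (G = 24 - 9 = 15)
G + d(b)*A(-7) = 15 + (-22*(1 - 22))*(6 - 7) = 15 - 22*(-21)*(-1) = 15 + 462*(-1) = 15 - 462 = -447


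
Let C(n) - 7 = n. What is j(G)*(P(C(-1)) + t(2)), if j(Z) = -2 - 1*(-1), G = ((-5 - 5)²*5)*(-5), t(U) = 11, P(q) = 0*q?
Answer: -11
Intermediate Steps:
C(n) = 7 + n
P(q) = 0
G = -2500 (G = ((-10)²*5)*(-5) = (100*5)*(-5) = 500*(-5) = -2500)
j(Z) = -1 (j(Z) = -2 + 1 = -1)
j(G)*(P(C(-1)) + t(2)) = -(0 + 11) = -1*11 = -11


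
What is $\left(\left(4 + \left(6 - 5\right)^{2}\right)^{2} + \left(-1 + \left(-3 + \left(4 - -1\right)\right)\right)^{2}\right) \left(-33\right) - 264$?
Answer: $-1122$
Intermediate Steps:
$\left(\left(4 + \left(6 - 5\right)^{2}\right)^{2} + \left(-1 + \left(-3 + \left(4 - -1\right)\right)\right)^{2}\right) \left(-33\right) - 264 = \left(\left(4 + 1^{2}\right)^{2} + \left(-1 + \left(-3 + \left(4 + 1\right)\right)\right)^{2}\right) \left(-33\right) - 264 = \left(\left(4 + 1\right)^{2} + \left(-1 + \left(-3 + 5\right)\right)^{2}\right) \left(-33\right) - 264 = \left(5^{2} + \left(-1 + 2\right)^{2}\right) \left(-33\right) - 264 = \left(25 + 1^{2}\right) \left(-33\right) - 264 = \left(25 + 1\right) \left(-33\right) - 264 = 26 \left(-33\right) - 264 = -858 - 264 = -1122$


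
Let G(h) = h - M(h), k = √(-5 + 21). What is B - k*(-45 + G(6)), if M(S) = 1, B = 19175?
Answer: 19335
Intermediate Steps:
k = 4 (k = √16 = 4)
G(h) = -1 + h (G(h) = h - 1*1 = h - 1 = -1 + h)
B - k*(-45 + G(6)) = 19175 - 4*(-45 + (-1 + 6)) = 19175 - 4*(-45 + 5) = 19175 - 4*(-40) = 19175 - 1*(-160) = 19175 + 160 = 19335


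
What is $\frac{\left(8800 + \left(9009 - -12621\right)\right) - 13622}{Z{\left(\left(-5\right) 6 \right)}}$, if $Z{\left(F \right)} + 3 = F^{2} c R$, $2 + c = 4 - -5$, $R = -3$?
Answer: $- \frac{16808}{18903} \approx -0.88917$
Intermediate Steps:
$c = 7$ ($c = -2 + \left(4 - -5\right) = -2 + \left(4 + 5\right) = -2 + 9 = 7$)
$Z{\left(F \right)} = -3 - 21 F^{2}$ ($Z{\left(F \right)} = -3 + F^{2} \cdot 7 \left(-3\right) = -3 + 7 F^{2} \left(-3\right) = -3 - 21 F^{2}$)
$\frac{\left(8800 + \left(9009 - -12621\right)\right) - 13622}{Z{\left(\left(-5\right) 6 \right)}} = \frac{\left(8800 + \left(9009 - -12621\right)\right) - 13622}{-3 - 21 \left(\left(-5\right) 6\right)^{2}} = \frac{\left(8800 + \left(9009 + 12621\right)\right) - 13622}{-3 - 21 \left(-30\right)^{2}} = \frac{\left(8800 + 21630\right) - 13622}{-3 - 18900} = \frac{30430 - 13622}{-3 - 18900} = \frac{16808}{-18903} = 16808 \left(- \frac{1}{18903}\right) = - \frac{16808}{18903}$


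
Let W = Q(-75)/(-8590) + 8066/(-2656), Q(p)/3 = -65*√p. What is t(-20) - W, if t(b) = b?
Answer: -22527/1328 - 195*I*√3/1718 ≈ -16.963 - 0.19659*I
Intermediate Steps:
Q(p) = -195*√p (Q(p) = 3*(-65*√p) = -195*√p)
W = -4033/1328 + 195*I*√3/1718 (W = -975*I*√3/(-8590) + 8066/(-2656) = -975*I*√3*(-1/8590) + 8066*(-1/2656) = -975*I*√3*(-1/8590) - 4033/1328 = 195*I*√3/1718 - 4033/1328 = -4033/1328 + 195*I*√3/1718 ≈ -3.0369 + 0.19659*I)
t(-20) - W = -20 - (-4033/1328 + 195*I*√3/1718) = -20 + (4033/1328 - 195*I*√3/1718) = -22527/1328 - 195*I*√3/1718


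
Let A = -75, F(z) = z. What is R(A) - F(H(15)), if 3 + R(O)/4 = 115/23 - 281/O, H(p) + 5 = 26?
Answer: 149/75 ≈ 1.9867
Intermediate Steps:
H(p) = 21 (H(p) = -5 + 26 = 21)
R(O) = 8 - 1124/O (R(O) = -12 + 4*(115/23 - 281/O) = -12 + 4*(115*(1/23) - 281/O) = -12 + 4*(5 - 281/O) = -12 + (20 - 1124/O) = 8 - 1124/O)
R(A) - F(H(15)) = (8 - 1124/(-75)) - 1*21 = (8 - 1124*(-1/75)) - 21 = (8 + 1124/75) - 21 = 1724/75 - 21 = 149/75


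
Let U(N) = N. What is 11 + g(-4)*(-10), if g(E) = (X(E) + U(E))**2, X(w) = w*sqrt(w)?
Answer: 491 - 640*I ≈ 491.0 - 640.0*I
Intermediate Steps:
X(w) = w**(3/2)
g(E) = (E + E**(3/2))**2 (g(E) = (E**(3/2) + E)**2 = (E + E**(3/2))**2)
11 + g(-4)*(-10) = 11 + (-4 + (-4)**(3/2))**2*(-10) = 11 + (-4 - 8*I)**2*(-10) = 11 - 10*(-4 - 8*I)**2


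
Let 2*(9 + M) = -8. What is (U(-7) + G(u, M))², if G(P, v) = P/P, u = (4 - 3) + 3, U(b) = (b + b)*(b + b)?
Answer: 38809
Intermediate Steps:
U(b) = 4*b² (U(b) = (2*b)*(2*b) = 4*b²)
M = -13 (M = -9 + (½)*(-8) = -9 - 4 = -13)
u = 4 (u = 1 + 3 = 4)
G(P, v) = 1
(U(-7) + G(u, M))² = (4*(-7)² + 1)² = (4*49 + 1)² = (196 + 1)² = 197² = 38809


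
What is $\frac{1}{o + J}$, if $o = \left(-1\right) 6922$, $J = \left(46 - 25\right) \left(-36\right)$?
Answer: $- \frac{1}{7678} \approx -0.00013024$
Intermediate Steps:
$J = -756$ ($J = 21 \left(-36\right) = -756$)
$o = -6922$
$\frac{1}{o + J} = \frac{1}{-6922 - 756} = \frac{1}{-7678} = - \frac{1}{7678}$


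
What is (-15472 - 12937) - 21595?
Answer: -50004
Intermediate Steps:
(-15472 - 12937) - 21595 = -28409 - 21595 = -50004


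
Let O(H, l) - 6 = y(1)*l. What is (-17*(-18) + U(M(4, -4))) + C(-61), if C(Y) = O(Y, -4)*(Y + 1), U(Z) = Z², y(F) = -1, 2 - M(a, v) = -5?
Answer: -245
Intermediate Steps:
M(a, v) = 7 (M(a, v) = 2 - 1*(-5) = 2 + 5 = 7)
O(H, l) = 6 - l
C(Y) = 10 + 10*Y (C(Y) = (6 - 1*(-4))*(Y + 1) = (6 + 4)*(1 + Y) = 10*(1 + Y) = 10 + 10*Y)
(-17*(-18) + U(M(4, -4))) + C(-61) = (-17*(-18) + 7²) + (10 + 10*(-61)) = (306 + 49) + (10 - 610) = 355 - 600 = -245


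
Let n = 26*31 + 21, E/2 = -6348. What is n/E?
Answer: -827/12696 ≈ -0.065139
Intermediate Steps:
E = -12696 (E = 2*(-6348) = -12696)
n = 827 (n = 806 + 21 = 827)
n/E = 827/(-12696) = 827*(-1/12696) = -827/12696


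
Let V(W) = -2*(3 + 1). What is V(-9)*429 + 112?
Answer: -3320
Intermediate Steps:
V(W) = -8 (V(W) = -2*4 = -8)
V(-9)*429 + 112 = -8*429 + 112 = -3432 + 112 = -3320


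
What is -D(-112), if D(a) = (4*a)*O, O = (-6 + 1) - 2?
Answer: -3136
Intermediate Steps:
O = -7 (O = -5 - 2 = -7)
D(a) = -28*a (D(a) = (4*a)*(-7) = -28*a)
-D(-112) = -(-28)*(-112) = -1*3136 = -3136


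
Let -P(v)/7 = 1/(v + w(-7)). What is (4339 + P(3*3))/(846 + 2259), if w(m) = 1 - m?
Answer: 73756/52785 ≈ 1.3973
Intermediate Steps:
P(v) = -7/(8 + v) (P(v) = -7/(v + (1 - 1*(-7))) = -7/(v + (1 + 7)) = -7/(v + 8) = -7/(8 + v))
(4339 + P(3*3))/(846 + 2259) = (4339 - 7/(8 + 3*3))/(846 + 2259) = (4339 - 7/(8 + 9))/3105 = (4339 - 7/17)*(1/3105) = (73756/17)*(1/3105) = 73756/52785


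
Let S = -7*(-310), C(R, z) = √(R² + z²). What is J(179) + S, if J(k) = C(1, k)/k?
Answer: 2170 + √32042/179 ≈ 2171.0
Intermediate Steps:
J(k) = √(1 + k²)/k (J(k) = √(1² + k²)/k = √(1 + k²)/k)
S = 2170
J(179) + S = √(1 + 179²)/179 + 2170 = √(1 + 32041)/179 + 2170 = √32042/179 + 2170 = 2170 + √32042/179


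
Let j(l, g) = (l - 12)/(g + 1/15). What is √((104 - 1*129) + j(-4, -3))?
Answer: I*√2365/11 ≈ 4.421*I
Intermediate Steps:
j(l, g) = (-12 + l)/(1/15 + g) (j(l, g) = (-12 + l)/(g + 1/15) = (-12 + l)/(1/15 + g))
√((104 - 1*129) + j(-4, -3)) = √((104 - 1*129) + 15*(-12 - 4)/(1 + 15*(-3))) = √((104 - 129) + 15*(-16)/(1 - 45)) = √(-25 + 15*(-16)/(-44)) = √(-25 + 15*(-1/44)*(-16)) = √(-25 + 60/11) = √(-215/11) = I*√2365/11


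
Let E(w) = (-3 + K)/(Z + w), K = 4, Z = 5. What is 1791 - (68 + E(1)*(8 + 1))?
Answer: 3443/2 ≈ 1721.5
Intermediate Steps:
E(w) = 1/(5 + w) (E(w) = (-3 + 4)/(5 + w) = 1/(5 + w))
1791 - (68 + E(1)*(8 + 1)) = 1791 - (68 + (8 + 1)/(5 + 1)) = 1791 - (68 + 9/6) = 1791 - (68 + (⅙)*9) = 1791 - (68 + 3/2) = 1791 - 1*139/2 = 1791 - 139/2 = 3443/2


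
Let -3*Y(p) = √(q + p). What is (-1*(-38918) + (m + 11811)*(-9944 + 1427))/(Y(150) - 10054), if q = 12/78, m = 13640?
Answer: 127470082044591/5913349610 - 650181747*√1586/2956674805 ≈ 21548.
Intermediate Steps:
q = 2/13 (q = 12*(1/78) = 2/13 ≈ 0.15385)
Y(p) = -√(2/13 + p)/3
(-1*(-38918) + (m + 11811)*(-9944 + 1427))/(Y(150) - 10054) = (-1*(-38918) + (13640 + 11811)*(-9944 + 1427))/(-√(26 + 169*150)/39 - 10054) = (38918 + 25451*(-8517))/(-√(26 + 25350)/39 - 10054) = (38918 - 216766167)/(-4*√1586/39 - 10054) = -216727249/(-4*√1586/39 - 10054) = -216727249/(-10054 - 4*√1586/39)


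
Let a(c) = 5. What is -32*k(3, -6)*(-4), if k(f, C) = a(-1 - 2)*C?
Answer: -3840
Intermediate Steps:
k(f, C) = 5*C
-32*k(3, -6)*(-4) = -160*(-6)*(-4) = -32*(-30)*(-4) = 960*(-4) = -3840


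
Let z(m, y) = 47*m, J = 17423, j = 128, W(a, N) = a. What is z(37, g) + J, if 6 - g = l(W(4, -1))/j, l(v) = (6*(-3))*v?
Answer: 19162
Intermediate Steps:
l(v) = -18*v
g = 105/16 (g = 6 - (-18*4)/128 = 6 - (-72)/128 = 6 - 1*(-9/16) = 6 + 9/16 = 105/16 ≈ 6.5625)
z(37, g) + J = 47*37 + 17423 = 1739 + 17423 = 19162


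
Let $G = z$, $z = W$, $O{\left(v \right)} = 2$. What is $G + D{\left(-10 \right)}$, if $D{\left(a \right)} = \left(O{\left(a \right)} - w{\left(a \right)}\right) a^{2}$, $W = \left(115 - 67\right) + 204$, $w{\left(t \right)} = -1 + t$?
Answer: $1552$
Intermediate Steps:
$W = 252$ ($W = \left(115 - 67\right) + 204 = 48 + 204 = 252$)
$z = 252$
$G = 252$
$D{\left(a \right)} = a^{2} \left(3 - a\right)$ ($D{\left(a \right)} = \left(2 - \left(-1 + a\right)\right) a^{2} = \left(3 - a\right) a^{2} = a^{2} \left(3 - a\right)$)
$G + D{\left(-10 \right)} = 252 + \left(-10\right)^{2} \left(3 - -10\right) = 252 + 100 \left(3 + 10\right) = 252 + 100 \cdot 13 = 252 + 1300 = 1552$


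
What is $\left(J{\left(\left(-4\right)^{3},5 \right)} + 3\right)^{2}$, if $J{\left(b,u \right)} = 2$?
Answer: $25$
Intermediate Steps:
$\left(J{\left(\left(-4\right)^{3},5 \right)} + 3\right)^{2} = \left(2 + 3\right)^{2} = 5^{2} = 25$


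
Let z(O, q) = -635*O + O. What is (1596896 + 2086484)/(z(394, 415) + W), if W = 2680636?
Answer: 184169/121542 ≈ 1.5153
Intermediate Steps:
z(O, q) = -634*O
(1596896 + 2086484)/(z(394, 415) + W) = (1596896 + 2086484)/(-634*394 + 2680636) = 3683380/(-249796 + 2680636) = 3683380/2430840 = 3683380*(1/2430840) = 184169/121542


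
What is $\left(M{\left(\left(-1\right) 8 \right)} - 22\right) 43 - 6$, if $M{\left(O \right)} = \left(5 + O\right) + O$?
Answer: $-1425$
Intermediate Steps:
$M{\left(O \right)} = 5 + 2 O$
$\left(M{\left(\left(-1\right) 8 \right)} - 22\right) 43 - 6 = \left(\left(5 + 2 \left(\left(-1\right) 8\right)\right) - 22\right) 43 - 6 = \left(\left(5 + 2 \left(-8\right)\right) - 22\right) 43 - 6 = \left(\left(5 - 16\right) - 22\right) 43 - 6 = \left(-11 - 22\right) 43 - 6 = \left(-33\right) 43 - 6 = -1419 - 6 = -1425$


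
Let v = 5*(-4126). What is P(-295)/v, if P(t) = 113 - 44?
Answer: -69/20630 ≈ -0.0033446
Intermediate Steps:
v = -20630
P(t) = 69
P(-295)/v = 69/(-20630) = 69*(-1/20630) = -69/20630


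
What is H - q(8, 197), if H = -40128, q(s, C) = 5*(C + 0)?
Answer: -41113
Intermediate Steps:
q(s, C) = 5*C
H - q(8, 197) = -40128 - 5*197 = -40128 - 1*985 = -40128 - 985 = -41113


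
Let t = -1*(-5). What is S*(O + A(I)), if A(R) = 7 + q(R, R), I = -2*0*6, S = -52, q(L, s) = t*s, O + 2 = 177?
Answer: -9464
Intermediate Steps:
O = 175 (O = -2 + 177 = 175)
t = 5
q(L, s) = 5*s
I = 0 (I = 0*6 = 0)
A(R) = 7 + 5*R
S*(O + A(I)) = -52*(175 + (7 + 5*0)) = -52*(175 + (7 + 0)) = -52*(175 + 7) = -52*182 = -9464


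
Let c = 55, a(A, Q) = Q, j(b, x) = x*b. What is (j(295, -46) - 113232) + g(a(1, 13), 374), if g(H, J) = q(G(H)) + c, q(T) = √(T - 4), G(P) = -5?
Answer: -126747 + 3*I ≈ -1.2675e+5 + 3.0*I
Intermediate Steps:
j(b, x) = b*x
q(T) = √(-4 + T)
g(H, J) = 55 + 3*I (g(H, J) = √(-4 - 5) + 55 = √(-9) + 55 = 3*I + 55 = 55 + 3*I)
(j(295, -46) - 113232) + g(a(1, 13), 374) = (295*(-46) - 113232) + (55 + 3*I) = (-13570 - 113232) + (55 + 3*I) = -126802 + (55 + 3*I) = -126747 + 3*I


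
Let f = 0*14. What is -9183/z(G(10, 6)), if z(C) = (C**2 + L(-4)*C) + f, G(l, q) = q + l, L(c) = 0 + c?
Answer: -3061/64 ≈ -47.828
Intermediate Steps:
L(c) = c
G(l, q) = l + q
f = 0
z(C) = C**2 - 4*C (z(C) = (C**2 - 4*C) + 0 = C**2 - 4*C)
-9183/z(G(10, 6)) = -9183*1/((-4 + (10 + 6))*(10 + 6)) = -9183*1/(16*(-4 + 16)) = -9183/(16*12) = -9183/192 = -9183*1/192 = -3061/64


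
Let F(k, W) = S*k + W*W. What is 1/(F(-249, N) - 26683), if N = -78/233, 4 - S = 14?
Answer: -54289/1313407693 ≈ -4.1334e-5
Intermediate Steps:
S = -10 (S = 4 - 1*14 = 4 - 14 = -10)
N = -78/233 (N = -78*1/233 = -78/233 ≈ -0.33476)
F(k, W) = W² - 10*k (F(k, W) = -10*k + W*W = -10*k + W² = W² - 10*k)
1/(F(-249, N) - 26683) = 1/(((-78/233)² - 10*(-249)) - 26683) = 1/((6084/54289 + 2490) - 26683) = 1/(135185694/54289 - 26683) = 1/(-1313407693/54289) = -54289/1313407693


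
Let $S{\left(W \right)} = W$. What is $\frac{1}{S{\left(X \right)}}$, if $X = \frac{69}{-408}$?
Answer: $- \frac{136}{23} \approx -5.913$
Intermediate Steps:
$X = - \frac{23}{136}$ ($X = 69 \left(- \frac{1}{408}\right) = - \frac{23}{136} \approx -0.16912$)
$\frac{1}{S{\left(X \right)}} = \frac{1}{- \frac{23}{136}} = - \frac{136}{23}$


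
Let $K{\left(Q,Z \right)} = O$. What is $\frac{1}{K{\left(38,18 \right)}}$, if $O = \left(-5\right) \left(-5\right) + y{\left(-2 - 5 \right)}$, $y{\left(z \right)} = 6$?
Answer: $\frac{1}{31} \approx 0.032258$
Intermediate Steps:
$O = 31$ ($O = \left(-5\right) \left(-5\right) + 6 = 25 + 6 = 31$)
$K{\left(Q,Z \right)} = 31$
$\frac{1}{K{\left(38,18 \right)}} = \frac{1}{31}$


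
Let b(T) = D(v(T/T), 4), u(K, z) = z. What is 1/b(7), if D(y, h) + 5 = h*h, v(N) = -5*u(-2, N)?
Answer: 1/11 ≈ 0.090909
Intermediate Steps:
v(N) = -5*N
D(y, h) = -5 + h² (D(y, h) = -5 + h*h = -5 + h²)
b(T) = 11 (b(T) = -5 + 4² = -5 + 16 = 11)
1/b(7) = 1/11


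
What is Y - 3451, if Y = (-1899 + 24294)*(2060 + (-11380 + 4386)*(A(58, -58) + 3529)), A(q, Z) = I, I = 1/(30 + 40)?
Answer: -3868939204210/7 ≈ -5.5271e+11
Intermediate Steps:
I = 1/70 ≈ 0.014286
A(q, Z) = 1/70
Y = -3868939180053/7 (Y = (-1899 + 24294)*(2060 + (-11380 + 4386)*(1/70 + 3529)) = 22395*(2060 - 6994*247031/70) = 22395*(2060 - 863867407/35) = 22395*(-863795307/35) = -3868939180053/7 ≈ -5.5271e+11)
Y - 3451 = -3868939180053/7 - 3451 = -3868939204210/7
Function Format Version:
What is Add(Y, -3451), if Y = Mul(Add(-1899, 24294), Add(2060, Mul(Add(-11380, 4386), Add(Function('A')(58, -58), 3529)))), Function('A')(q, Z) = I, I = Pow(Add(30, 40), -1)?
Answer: Rational(-3868939204210, 7) ≈ -5.5271e+11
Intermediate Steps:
I = Rational(1, 70) (I = Pow(70, -1) = Rational(1, 70) ≈ 0.014286)
Function('A')(q, Z) = Rational(1, 70)
Y = Rational(-3868939180053, 7) (Y = Mul(Add(-1899, 24294), Add(2060, Mul(Add(-11380, 4386), Add(Rational(1, 70), 3529)))) = Mul(22395, Add(2060, Mul(-6994, Rational(247031, 70)))) = Mul(22395, Add(2060, Rational(-863867407, 35))) = Mul(22395, Rational(-863795307, 35)) = Rational(-3868939180053, 7) ≈ -5.5271e+11)
Add(Y, -3451) = Add(Rational(-3868939180053, 7), -3451) = Rational(-3868939204210, 7)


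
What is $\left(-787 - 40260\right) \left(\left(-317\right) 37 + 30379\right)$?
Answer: $-765526550$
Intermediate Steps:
$\left(-787 - 40260\right) \left(\left(-317\right) 37 + 30379\right) = - 41047 \left(-11729 + 30379\right) = \left(-41047\right) 18650 = -765526550$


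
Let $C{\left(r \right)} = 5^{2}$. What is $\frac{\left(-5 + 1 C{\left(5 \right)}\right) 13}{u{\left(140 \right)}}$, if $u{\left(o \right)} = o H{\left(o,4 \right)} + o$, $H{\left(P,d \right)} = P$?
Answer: $\frac{13}{987} \approx 0.013171$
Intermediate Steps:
$C{\left(r \right)} = 25$
$u{\left(o \right)} = o + o^{2}$ ($u{\left(o \right)} = o o + o = o^{2} + o = o + o^{2}$)
$\frac{\left(-5 + 1 C{\left(5 \right)}\right) 13}{u{\left(140 \right)}} = \frac{\left(-5 + 1 \cdot 25\right) 13}{140 \left(1 + 140\right)} = \frac{\left(-5 + 25\right) 13}{140 \cdot 141} = \frac{20 \cdot 13}{19740} = 260 \cdot \frac{1}{19740} = \frac{13}{987}$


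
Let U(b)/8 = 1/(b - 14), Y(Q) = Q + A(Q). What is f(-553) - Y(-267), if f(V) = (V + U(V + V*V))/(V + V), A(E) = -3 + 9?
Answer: 44140892995/168798826 ≈ 261.50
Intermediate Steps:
A(E) = 6
Y(Q) = 6 + Q (Y(Q) = Q + 6 = 6 + Q)
U(b) = 8/(-14 + b) (U(b) = 8/(b - 14) = 8/(-14 + b))
f(V) = (V + 8/(-14 + V + V²))/(2*V) (f(V) = (V + 8/(-14 + (V + V*V)))/(V + V) = (V + 8/(-14 + (V + V²)))/((2*V)) = (V + 8/(-14 + V + V²))*(1/(2*V)) = (V + 8/(-14 + V + V²))/(2*V))
f(-553) - Y(-267) = (½)*(8 - 553*(-14 - 553*(1 - 553)))/(-553*(-14 - 553*(1 - 553))) - (6 - 267) = (½)*(-1/553)*(8 - 553*(-14 - 553*(-552)))/(-14 - 553*(-552)) - 1*(-261) = (½)*(-1/553)*(8 - 553*(-14 + 305256))/(-14 + 305256) + 261 = (½)*(-1/553)*(8 - 553*305242)/305242 + 261 = (½)*(-1/553)*(1/305242)*(8 - 168798826) + 261 = (½)*(-1/553)*(1/305242)*(-168798818) + 261 = 84399409/168798826 + 261 = 44140892995/168798826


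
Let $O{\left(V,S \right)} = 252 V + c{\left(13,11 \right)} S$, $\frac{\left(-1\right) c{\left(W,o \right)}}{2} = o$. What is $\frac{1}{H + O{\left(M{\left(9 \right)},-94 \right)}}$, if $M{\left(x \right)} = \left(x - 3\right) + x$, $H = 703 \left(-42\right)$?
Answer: $- \frac{1}{23678} \approx -4.2233 \cdot 10^{-5}$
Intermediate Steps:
$H = -29526$
$M{\left(x \right)} = -3 + 2 x$ ($M{\left(x \right)} = \left(x - 3\right) + x = \left(-3 + x\right) + x = -3 + 2 x$)
$c{\left(W,o \right)} = - 2 o$
$O{\left(V,S \right)} = - 22 S + 252 V$ ($O{\left(V,S \right)} = 252 V + \left(-2\right) 11 S = 252 V - 22 S = - 22 S + 252 V$)
$\frac{1}{H + O{\left(M{\left(9 \right)},-94 \right)}} = \frac{1}{-29526 - \left(-2068 - 252 \left(-3 + 2 \cdot 9\right)\right)} = \frac{1}{-29526 + \left(2068 + 252 \left(-3 + 18\right)\right)} = \frac{1}{-29526 + \left(2068 + 252 \cdot 15\right)} = \frac{1}{-29526 + \left(2068 + 3780\right)} = \frac{1}{-29526 + 5848} = \frac{1}{-23678} = - \frac{1}{23678}$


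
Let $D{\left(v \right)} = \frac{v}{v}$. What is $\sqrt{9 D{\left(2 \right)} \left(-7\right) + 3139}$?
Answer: $2 \sqrt{769} \approx 55.462$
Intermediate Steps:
$D{\left(v \right)} = 1$
$\sqrt{9 D{\left(2 \right)} \left(-7\right) + 3139} = \sqrt{9 \cdot 1 \left(-7\right) + 3139} = \sqrt{9 \left(-7\right) + 3139} = \sqrt{-63 + 3139} = \sqrt{3076} = 2 \sqrt{769}$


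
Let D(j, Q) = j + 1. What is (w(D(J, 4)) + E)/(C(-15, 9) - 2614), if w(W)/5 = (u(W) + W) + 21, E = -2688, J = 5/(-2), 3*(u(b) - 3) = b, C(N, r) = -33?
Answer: 2578/2647 ≈ 0.97393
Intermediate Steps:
u(b) = 3 + b/3
J = -5/2 (J = 5*(-1/2) = -5/2 ≈ -2.5000)
D(j, Q) = 1 + j
w(W) = 120 + 20*W/3 (w(W) = 5*(((3 + W/3) + W) + 21) = 5*((3 + 4*W/3) + 21) = 5*(24 + 4*W/3) = 120 + 20*W/3)
(w(D(J, 4)) + E)/(C(-15, 9) - 2614) = ((120 + 20*(1 - 5/2)/3) - 2688)/(-33 - 2614) = ((120 + (20/3)*(-3/2)) - 2688)/(-2647) = ((120 - 10) - 2688)*(-1/2647) = (110 - 2688)*(-1/2647) = -2578*(-1/2647) = 2578/2647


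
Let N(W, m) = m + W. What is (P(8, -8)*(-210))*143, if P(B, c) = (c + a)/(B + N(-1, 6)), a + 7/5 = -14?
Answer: 54054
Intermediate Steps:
a = -77/5 (a = -7/5 - 14 = -77/5 ≈ -15.400)
N(W, m) = W + m
P(B, c) = (-77/5 + c)/(5 + B) (P(B, c) = (c - 77/5)/(B + (-1 + 6)) = (-77/5 + c)/(B + 5) = (-77/5 + c)/(5 + B))
(P(8, -8)*(-210))*143 = (((-77/5 - 8)/(5 + 8))*(-210))*143 = ((-117/5/13)*(-210))*143 = (((1/13)*(-117/5))*(-210))*143 = -9/5*(-210)*143 = 378*143 = 54054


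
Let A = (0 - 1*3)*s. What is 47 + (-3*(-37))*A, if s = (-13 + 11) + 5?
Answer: -952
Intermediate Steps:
s = 3 (s = -2 + 5 = 3)
A = -9 (A = (0 - 1*3)*3 = (0 - 3)*3 = -3*3 = -9)
47 + (-3*(-37))*A = 47 - 3*(-37)*(-9) = 47 + 111*(-9) = 47 - 999 = -952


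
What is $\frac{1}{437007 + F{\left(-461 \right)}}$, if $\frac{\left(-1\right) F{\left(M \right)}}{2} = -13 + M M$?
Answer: $\frac{1}{11991} \approx 8.3396 \cdot 10^{-5}$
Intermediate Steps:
$F{\left(M \right)} = 26 - 2 M^{2}$ ($F{\left(M \right)} = - 2 \left(-13 + M M\right) = - 2 \left(-13 + M^{2}\right) = 26 - 2 M^{2}$)
$\frac{1}{437007 + F{\left(-461 \right)}} = \frac{1}{437007 + \left(26 - 2 \left(-461\right)^{2}\right)} = \frac{1}{437007 + \left(26 - 425042\right)} = \frac{1}{437007 - 425016} = \frac{1}{11991}$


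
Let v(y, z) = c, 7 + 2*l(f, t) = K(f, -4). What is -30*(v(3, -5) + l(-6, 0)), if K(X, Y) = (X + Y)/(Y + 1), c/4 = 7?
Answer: -785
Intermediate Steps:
c = 28 (c = 4*7 = 28)
K(X, Y) = (X + Y)/(1 + Y)
l(f, t) = -17/6 - f/6 (l(f, t) = -7/2 + ((f - 4)/(1 - 4))/2 = -7/2 + ((-4 + f)/(-3))/2 = -7/2 + (-(-4 + f)/3)/2 = -7/2 + (4/3 - f/3)/2 = -7/2 + (⅔ - f/6) = -17/6 - f/6)
v(y, z) = 28
-30*(v(3, -5) + l(-6, 0)) = -30*(28 + (-17/6 - ⅙*(-6))) = -30*(28 + (-17/6 + 1)) = -30*(28 - 11/6) = -30*157/6 = -785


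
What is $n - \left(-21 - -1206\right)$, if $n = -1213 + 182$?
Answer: $-2216$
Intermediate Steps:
$n = -1031$
$n - \left(-21 - -1206\right) = -1031 - \left(-21 - -1206\right) = -1031 - \left(-21 + 1206\right) = -1031 - 1185 = -2216$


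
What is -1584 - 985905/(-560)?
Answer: 19773/112 ≈ 176.54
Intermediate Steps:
-1584 - 985905/(-560) = -1584 - 985905*(-1)/560 = -1584 - 981*(-201/112) = -1584 + 197181/112 = 19773/112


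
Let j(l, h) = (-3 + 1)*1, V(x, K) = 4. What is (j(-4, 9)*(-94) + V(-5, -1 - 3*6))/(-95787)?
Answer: -64/31929 ≈ -0.0020044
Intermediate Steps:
j(l, h) = -2 (j(l, h) = -2*1 = -2)
(j(-4, 9)*(-94) + V(-5, -1 - 3*6))/(-95787) = (-2*(-94) + 4)/(-95787) = (188 + 4)*(-1/95787) = 192*(-1/95787) = -64/31929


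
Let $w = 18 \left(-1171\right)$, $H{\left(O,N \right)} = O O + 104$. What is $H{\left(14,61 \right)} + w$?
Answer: $-20778$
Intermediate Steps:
$H{\left(O,N \right)} = 104 + O^{2}$ ($H{\left(O,N \right)} = O^{2} + 104 = 104 + O^{2}$)
$w = -21078$
$H{\left(14,61 \right)} + w = \left(104 + 14^{2}\right) - 21078 = \left(104 + 196\right) - 21078 = 300 - 21078 = -20778$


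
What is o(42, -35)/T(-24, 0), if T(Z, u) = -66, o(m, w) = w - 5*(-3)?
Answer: 10/33 ≈ 0.30303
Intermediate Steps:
o(m, w) = 15 + w (o(m, w) = w + 15 = 15 + w)
o(42, -35)/T(-24, 0) = (15 - 35)/(-66) = -20*(-1/66) = 10/33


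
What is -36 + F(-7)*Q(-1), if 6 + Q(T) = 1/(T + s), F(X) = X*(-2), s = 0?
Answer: -134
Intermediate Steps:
F(X) = -2*X
Q(T) = -6 + 1/T (Q(T) = -6 + 1/(T + 0) = -6 + 1/T)
-36 + F(-7)*Q(-1) = -36 + (-2*(-7))*(-6 + 1/(-1)) = -36 + 14*(-6 - 1) = -36 + 14*(-7) = -36 - 98 = -134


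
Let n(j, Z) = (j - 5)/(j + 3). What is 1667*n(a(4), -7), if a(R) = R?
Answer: -1667/7 ≈ -238.14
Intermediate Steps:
n(j, Z) = (-5 + j)/(3 + j)
1667*n(a(4), -7) = 1667*((-5 + 4)/(3 + 4)) = 1667*(-1/7) = 1667*((⅐)*(-1)) = 1667*(-⅐) = -1667/7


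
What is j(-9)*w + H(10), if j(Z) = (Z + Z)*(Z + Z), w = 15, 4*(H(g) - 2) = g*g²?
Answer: 5112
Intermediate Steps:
H(g) = 2 + g³/4 (H(g) = 2 + (g*g²)/4 = 2 + g³/4)
j(Z) = 4*Z² (j(Z) = (2*Z)*(2*Z) = 4*Z²)
j(-9)*w + H(10) = (4*(-9)²)*15 + (2 + (¼)*10³) = (4*81)*15 + (2 + (¼)*1000) = 324*15 + (2 + 250) = 4860 + 252 = 5112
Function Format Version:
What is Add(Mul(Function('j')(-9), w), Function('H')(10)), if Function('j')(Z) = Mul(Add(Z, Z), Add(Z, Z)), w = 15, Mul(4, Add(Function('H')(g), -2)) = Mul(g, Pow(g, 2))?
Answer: 5112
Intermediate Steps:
Function('H')(g) = Add(2, Mul(Rational(1, 4), Pow(g, 3))) (Function('H')(g) = Add(2, Mul(Rational(1, 4), Mul(g, Pow(g, 2)))) = Add(2, Mul(Rational(1, 4), Pow(g, 3))))
Function('j')(Z) = Mul(4, Pow(Z, 2)) (Function('j')(Z) = Mul(Mul(2, Z), Mul(2, Z)) = Mul(4, Pow(Z, 2)))
Add(Mul(Function('j')(-9), w), Function('H')(10)) = Add(Mul(Mul(4, Pow(-9, 2)), 15), Add(2, Mul(Rational(1, 4), Pow(10, 3)))) = Add(Mul(Mul(4, 81), 15), Add(2, Mul(Rational(1, 4), 1000))) = Add(Mul(324, 15), Add(2, 250)) = Add(4860, 252) = 5112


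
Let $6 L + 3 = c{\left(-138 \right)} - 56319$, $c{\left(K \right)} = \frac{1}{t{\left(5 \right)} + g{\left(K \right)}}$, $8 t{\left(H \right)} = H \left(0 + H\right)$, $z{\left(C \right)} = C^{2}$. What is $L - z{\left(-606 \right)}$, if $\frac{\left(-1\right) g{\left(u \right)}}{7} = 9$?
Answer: $- \frac{541207255}{1437} \approx -3.7662 \cdot 10^{5}$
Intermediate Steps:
$g{\left(u \right)} = -63$ ($g{\left(u \right)} = \left(-7\right) 9 = -63$)
$t{\left(H \right)} = \frac{H^{2}}{8}$ ($t{\left(H \right)} = \frac{H \left(0 + H\right)}{8} = \frac{H H}{8} = \frac{H^{2}}{8}$)
$c{\left(K \right)} = - \frac{8}{479}$ ($c{\left(K \right)} = \frac{1}{\frac{5^{2}}{8} - 63} = \frac{1}{\frac{1}{8} \cdot 25 - 63} = \frac{1}{\frac{25}{8} - 63} = \frac{1}{- \frac{479}{8}} = - \frac{8}{479}$)
$L = - \frac{13489123}{1437}$ ($L = - \frac{1}{2} + \frac{- \frac{8}{479} - 56319}{6} = - \frac{1}{2} + \frac{1}{6} \left(- \frac{26976809}{479}\right) = - \frac{1}{2} - \frac{26976809}{2874} = - \frac{13489123}{1437} \approx -9387.0$)
$L - z{\left(-606 \right)} = - \frac{13489123}{1437} - \left(-606\right)^{2} = - \frac{13489123}{1437} - 367236 = - \frac{541207255}{1437}$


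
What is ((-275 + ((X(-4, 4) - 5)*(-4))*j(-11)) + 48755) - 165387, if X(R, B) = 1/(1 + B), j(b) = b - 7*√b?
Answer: -585591/5 - 672*I*√11/5 ≈ -1.1712e+5 - 445.75*I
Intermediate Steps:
j(b) = b - 7*√b
((-275 + ((X(-4, 4) - 5)*(-4))*j(-11)) + 48755) - 165387 = ((-275 + ((1/(1 + 4) - 5)*(-4))*(-11 - 7*I*√11)) + 48755) - 165387 = ((-275 + ((1/5 - 5)*(-4))*(-11 - 7*I*√11)) + 48755) - 165387 = ((-275 + ((⅕ - 5)*(-4))*(-11 - 7*I*√11)) + 48755) - 165387 = ((-275 + (-24/5*(-4))*(-11 - 7*I*√11)) + 48755) - 165387 = ((-275 + 96*(-11 - 7*I*√11)/5) + 48755) - 165387 = ((-275 + (-1056/5 - 672*I*√11/5)) + 48755) - 165387 = ((-2431/5 - 672*I*√11/5) + 48755) - 165387 = (241344/5 - 672*I*√11/5) - 165387 = -585591/5 - 672*I*√11/5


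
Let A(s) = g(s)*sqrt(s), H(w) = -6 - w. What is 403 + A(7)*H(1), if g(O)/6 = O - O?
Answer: 403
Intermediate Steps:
g(O) = 0 (g(O) = 6*(O - O) = 6*0 = 0)
A(s) = 0 (A(s) = 0*sqrt(s) = 0)
403 + A(7)*H(1) = 403 + 0*(-6 - 1*1) = 403 + 0*(-6 - 1) = 403 + 0*(-7) = 403 + 0 = 403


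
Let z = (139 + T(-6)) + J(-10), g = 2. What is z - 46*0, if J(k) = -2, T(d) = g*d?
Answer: 125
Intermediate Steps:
T(d) = 2*d
z = 125 (z = (139 + 2*(-6)) - 2 = (139 - 12) - 2 = 127 - 2 = 125)
z - 46*0 = 125 - 46*0 = 125 + 0 = 125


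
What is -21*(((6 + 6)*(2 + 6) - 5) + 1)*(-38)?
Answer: 73416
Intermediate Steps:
-21*(((6 + 6)*(2 + 6) - 5) + 1)*(-38) = -21*((12*8 - 5) + 1)*(-38) = -21*((96 - 5) + 1)*(-38) = -21*(91 + 1)*(-38) = -21*92*(-38) = -1932*(-38) = 73416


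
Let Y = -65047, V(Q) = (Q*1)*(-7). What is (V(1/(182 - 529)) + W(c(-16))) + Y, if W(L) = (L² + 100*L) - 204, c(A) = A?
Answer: -23108458/347 ≈ -66595.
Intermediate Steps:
V(Q) = -7*Q (V(Q) = Q*(-7) = -7*Q)
W(L) = -204 + L² + 100*L
(V(1/(182 - 529)) + W(c(-16))) + Y = (-7/(182 - 529) + (-204 + (-16)² + 100*(-16))) - 65047 = (-7/(-347) + (-204 + 256 - 1600)) - 65047 = (-7*(-1/347) - 1548) - 65047 = (7/347 - 1548) - 65047 = -537149/347 - 65047 = -23108458/347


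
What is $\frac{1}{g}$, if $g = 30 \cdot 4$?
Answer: $\frac{1}{120} \approx 0.0083333$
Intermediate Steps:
$g = 120$
$\frac{1}{g} = \frac{1}{120}$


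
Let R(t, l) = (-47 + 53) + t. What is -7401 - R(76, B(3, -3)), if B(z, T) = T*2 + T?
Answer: -7483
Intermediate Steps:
B(z, T) = 3*T (B(z, T) = 2*T + T = 3*T)
R(t, l) = 6 + t
-7401 - R(76, B(3, -3)) = -7401 - (6 + 76) = -7401 - 1*82 = -7401 - 82 = -7483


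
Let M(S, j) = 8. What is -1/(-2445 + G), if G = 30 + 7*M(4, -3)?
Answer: 1/2359 ≈ 0.00042391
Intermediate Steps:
G = 86 (G = 30 + 7*8 = 30 + 56 = 86)
-1/(-2445 + G) = -1/(-2445 + 86) = -1/(-2359) = -1*(-1/2359) = 1/2359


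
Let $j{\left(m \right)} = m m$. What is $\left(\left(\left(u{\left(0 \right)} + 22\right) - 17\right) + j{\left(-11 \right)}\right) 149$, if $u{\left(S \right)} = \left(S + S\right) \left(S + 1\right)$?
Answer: $18774$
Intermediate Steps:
$j{\left(m \right)} = m^{2}$
$u{\left(S \right)} = 2 S \left(1 + S\right)$
$\left(\left(\left(u{\left(0 \right)} + 22\right) - 17\right) + j{\left(-11 \right)}\right) 149 = \left(\left(\left(2 \cdot 0 \left(1 + 0\right) + 22\right) - 17\right) + \left(-11\right)^{2}\right) 149 = \left(\left(\left(2 \cdot 0 \cdot 1 + 22\right) - 17\right) + 121\right) 149 = \left(\left(\left(0 + 22\right) - 17\right) + 121\right) 149 = \left(\left(22 - 17\right) + 121\right) 149 = \left(5 + 121\right) 149 = 126 \cdot 149 = 18774$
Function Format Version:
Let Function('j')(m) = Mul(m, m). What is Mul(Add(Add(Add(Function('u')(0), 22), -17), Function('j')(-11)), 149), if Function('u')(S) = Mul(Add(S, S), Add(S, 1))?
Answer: 18774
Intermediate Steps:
Function('j')(m) = Pow(m, 2)
Function('u')(S) = Mul(2, S, Add(1, S)) (Function('u')(S) = Mul(Mul(2, S), Add(1, S)) = Mul(2, S, Add(1, S)))
Mul(Add(Add(Add(Function('u')(0), 22), -17), Function('j')(-11)), 149) = Mul(Add(Add(Add(Mul(2, 0, Add(1, 0)), 22), -17), Pow(-11, 2)), 149) = Mul(Add(Add(Add(Mul(2, 0, 1), 22), -17), 121), 149) = Mul(Add(Add(Add(0, 22), -17), 121), 149) = Mul(Add(Add(22, -17), 121), 149) = Mul(Add(5, 121), 149) = Mul(126, 149) = 18774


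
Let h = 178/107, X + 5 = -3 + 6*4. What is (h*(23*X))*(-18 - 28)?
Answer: -3013184/107 ≈ -28161.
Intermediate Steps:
X = 16 (X = -5 + (-3 + 6*4) = -5 + (-3 + 24) = -5 + 21 = 16)
h = 178/107 (h = 178*(1/107) = 178/107 ≈ 1.6636)
(h*(23*X))*(-18 - 28) = (178*(23*16)/107)*(-18 - 28) = ((178/107)*368)*(-46) = (65504/107)*(-46) = -3013184/107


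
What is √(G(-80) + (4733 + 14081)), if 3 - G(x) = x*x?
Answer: √12417 ≈ 111.43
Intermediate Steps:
G(x) = 3 - x² (G(x) = 3 - x*x = 3 - x²)
√(G(-80) + (4733 + 14081)) = √((3 - 1*(-80)²) + (4733 + 14081)) = √((3 - 1*6400) + 18814) = √((3 - 6400) + 18814) = √(-6397 + 18814) = √12417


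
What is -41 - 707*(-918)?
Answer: 648985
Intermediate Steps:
-41 - 707*(-918) = -41 + 649026 = 648985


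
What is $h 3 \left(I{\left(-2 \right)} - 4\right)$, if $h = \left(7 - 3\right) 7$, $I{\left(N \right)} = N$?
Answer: $-504$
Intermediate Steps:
$h = 28$ ($h = 4 \cdot 7 = 28$)
$h 3 \left(I{\left(-2 \right)} - 4\right) = 28 \cdot 3 \left(-2 - 4\right) = 28 \cdot 3 \left(-6\right) = 28 \left(-18\right) = -504$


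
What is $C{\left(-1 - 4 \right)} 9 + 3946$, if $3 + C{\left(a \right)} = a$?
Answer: $3874$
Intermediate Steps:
$C{\left(a \right)} = -3 + a$
$C{\left(-1 - 4 \right)} 9 + 3946 = \left(-3 - 5\right) 9 + 3946 = \left(-8\right) 9 + 3946 = -72 + 3946 = 3874$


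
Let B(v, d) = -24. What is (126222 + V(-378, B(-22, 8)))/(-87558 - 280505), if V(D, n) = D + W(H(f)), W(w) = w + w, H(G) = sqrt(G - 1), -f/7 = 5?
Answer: -125844/368063 - 12*I/368063 ≈ -0.34191 - 3.2603e-5*I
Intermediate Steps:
f = -35 (f = -7*5 = -35)
H(G) = sqrt(-1 + G)
W(w) = 2*w
V(D, n) = D + 12*I (V(D, n) = D + 2*sqrt(-1 - 35) = D + 2*sqrt(-36) = D + 2*(6*I) = D + 12*I)
(126222 + V(-378, B(-22, 8)))/(-87558 - 280505) = (126222 + (-378 + 12*I))/(-87558 - 280505) = (125844 + 12*I)/(-368063) = (125844 + 12*I)*(-1/368063) = -125844/368063 - 12*I/368063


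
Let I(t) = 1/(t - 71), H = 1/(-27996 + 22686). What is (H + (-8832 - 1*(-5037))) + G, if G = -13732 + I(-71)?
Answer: -3303928498/188505 ≈ -17527.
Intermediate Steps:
H = -1/5310 (H = 1/(-5310) = -1/5310 ≈ -0.00018832)
I(t) = 1/(-71 + t)
G = -1949945/142 (G = -13732 + 1/(-71 - 71) = -13732 + 1/(-142) = -13732 - 1/142 = -1949945/142 ≈ -13732.)
(H + (-8832 - 1*(-5037))) + G = (-1/5310 + (-8832 - 1*(-5037))) - 1949945/142 = (-1/5310 + (-8832 + 5037)) - 1949945/142 = (-1/5310 - 3795) - 1949945/142 = -20151451/5310 - 1949945/142 = -3303928498/188505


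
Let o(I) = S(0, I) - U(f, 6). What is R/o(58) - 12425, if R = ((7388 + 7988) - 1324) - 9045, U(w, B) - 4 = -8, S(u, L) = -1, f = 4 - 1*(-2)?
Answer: -10756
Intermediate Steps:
f = 6 (f = 4 + 2 = 6)
U(w, B) = -4 (U(w, B) = 4 - 8 = -4)
o(I) = 3 (o(I) = -1 - 1*(-4) = -1 + 4 = 3)
R = 5007 (R = (15376 - 1324) - 9045 = 14052 - 9045 = 5007)
R/o(58) - 12425 = 5007/3 - 12425 = 5007*(⅓) - 12425 = 1669 - 12425 = -10756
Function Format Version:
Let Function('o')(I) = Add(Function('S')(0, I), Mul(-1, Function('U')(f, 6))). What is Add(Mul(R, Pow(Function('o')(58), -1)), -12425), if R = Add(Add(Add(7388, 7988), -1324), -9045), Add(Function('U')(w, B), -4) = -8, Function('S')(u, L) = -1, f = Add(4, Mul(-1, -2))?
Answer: -10756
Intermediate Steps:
f = 6 (f = Add(4, 2) = 6)
Function('U')(w, B) = -4 (Function('U')(w, B) = Add(4, -8) = -4)
Function('o')(I) = 3 (Function('o')(I) = Add(-1, Mul(-1, -4)) = Add(-1, 4) = 3)
R = 5007 (R = Add(Add(15376, -1324), -9045) = Add(14052, -9045) = 5007)
Add(Mul(R, Pow(Function('o')(58), -1)), -12425) = Add(Mul(5007, Pow(3, -1)), -12425) = Add(Mul(5007, Rational(1, 3)), -12425) = Add(1669, -12425) = -10756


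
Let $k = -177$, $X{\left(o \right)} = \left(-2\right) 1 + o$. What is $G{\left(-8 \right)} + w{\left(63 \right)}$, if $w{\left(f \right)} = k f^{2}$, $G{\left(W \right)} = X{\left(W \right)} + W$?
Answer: $-702531$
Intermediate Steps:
$X{\left(o \right)} = -2 + o$
$G{\left(W \right)} = -2 + 2 W$ ($G{\left(W \right)} = \left(-2 + W\right) + W = -2 + 2 W$)
$w{\left(f \right)} = - 177 f^{2}$
$G{\left(-8 \right)} + w{\left(63 \right)} = \left(-2 + 2 \left(-8\right)\right) - 177 \cdot 63^{2} = \left(-2 - 16\right) - 702513 = -18 - 702513 = -702531$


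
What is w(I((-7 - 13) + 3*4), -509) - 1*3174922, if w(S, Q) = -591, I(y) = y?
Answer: -3175513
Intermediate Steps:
w(I((-7 - 13) + 3*4), -509) - 1*3174922 = -591 - 1*3174922 = -591 - 3174922 = -3175513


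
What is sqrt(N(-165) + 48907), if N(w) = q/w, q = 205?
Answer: sqrt(53258370)/33 ≈ 221.15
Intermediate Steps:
N(w) = 205/w
sqrt(N(-165) + 48907) = sqrt(205/(-165) + 48907) = sqrt(205*(-1/165) + 48907) = sqrt(-41/33 + 48907) = sqrt(1613890/33) = sqrt(53258370)/33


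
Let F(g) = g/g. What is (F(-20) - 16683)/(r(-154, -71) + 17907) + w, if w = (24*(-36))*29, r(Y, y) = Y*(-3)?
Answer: -460270346/18369 ≈ -25057.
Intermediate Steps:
F(g) = 1
r(Y, y) = -3*Y
w = -25056 (w = -864*29 = -25056)
(F(-20) - 16683)/(r(-154, -71) + 17907) + w = (1 - 16683)/(-3*(-154) + 17907) - 25056 = -16682/(462 + 17907) - 25056 = -16682/18369 - 25056 = -460270346/18369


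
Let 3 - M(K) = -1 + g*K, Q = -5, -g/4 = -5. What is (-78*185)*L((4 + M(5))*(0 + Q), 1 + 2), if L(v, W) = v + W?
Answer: -6681090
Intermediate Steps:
g = 20 (g = -4*(-5) = 20)
M(K) = 4 - 20*K (M(K) = 3 - (-1 + 20*K) = 3 + (1 - 20*K) = 4 - 20*K)
L(v, W) = W + v
(-78*185)*L((4 + M(5))*(0 + Q), 1 + 2) = (-78*185)*((1 + 2) + (4 + (4 - 20*5))*(0 - 5)) = -14430*(3 + (4 + (4 - 100))*(-5)) = -14430*(3 + (4 - 96)*(-5)) = -14430*(3 - 92*(-5)) = -14430*(3 + 460) = -14430*463 = -6681090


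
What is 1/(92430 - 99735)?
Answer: -1/7305 ≈ -0.00013689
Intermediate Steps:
1/(92430 - 99735) = 1/(-7305) = -1/7305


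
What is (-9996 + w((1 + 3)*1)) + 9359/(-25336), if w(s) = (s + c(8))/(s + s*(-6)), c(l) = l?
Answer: -1266416083/126680 ≈ -9997.0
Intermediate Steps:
w(s) = -(8 + s)/(5*s) (w(s) = (s + 8)/(s + s*(-6)) = (8 + s)/(s - 6*s) = (8 + s)/((-5*s)) = (8 + s)*(-1/(5*s)) = -(8 + s)/(5*s))
(-9996 + w((1 + 3)*1)) + 9359/(-25336) = (-9996 + (-8 - (1 + 3))/(5*(((1 + 3)*1)))) + 9359/(-25336) = (-9996 + (-8 - 4)/(5*((4*1)))) + 9359*(-1/25336) = (-9996 + (⅕)*(-8 - 1*4)/4) - 9359/25336 = (-9996 + (⅕)*(¼)*(-8 - 4)) - 9359/25336 = (-9996 + (⅕)*(¼)*(-12)) - 9359/25336 = (-9996 - ⅗) - 9359/25336 = -49983/5 - 9359/25336 = -1266416083/126680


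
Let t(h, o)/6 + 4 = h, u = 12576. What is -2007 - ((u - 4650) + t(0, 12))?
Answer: -9909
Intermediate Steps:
t(h, o) = -24 + 6*h
-2007 - ((u - 4650) + t(0, 12)) = -2007 - ((12576 - 4650) + (-24 + 6*0)) = -2007 - (7926 + (-24 + 0)) = -2007 - (7926 - 24) = -2007 - 1*7902 = -2007 - 7902 = -9909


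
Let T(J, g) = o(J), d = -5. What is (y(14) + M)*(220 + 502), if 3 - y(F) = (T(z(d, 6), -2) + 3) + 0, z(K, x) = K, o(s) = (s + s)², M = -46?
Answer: -105412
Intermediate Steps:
o(s) = 4*s² (o(s) = (2*s)² = 4*s²)
T(J, g) = 4*J²
y(F) = -100 (y(F) = 3 - ((4*(-5)² + 3) + 0) = 3 - ((4*25 + 3) + 0) = 3 - ((100 + 3) + 0) = 3 - (103 + 0) = 3 - 1*103 = 3 - 103 = -100)
(y(14) + M)*(220 + 502) = (-100 - 46)*(220 + 502) = -146*722 = -105412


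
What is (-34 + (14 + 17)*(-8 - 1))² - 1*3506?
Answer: 94463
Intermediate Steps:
(-34 + (14 + 17)*(-8 - 1))² - 1*3506 = (-34 + 31*(-9))² - 3506 = (-34 - 279)² - 3506 = (-313)² - 3506 = 97969 - 3506 = 94463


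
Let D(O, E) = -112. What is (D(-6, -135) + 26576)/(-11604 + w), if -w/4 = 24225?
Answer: -3308/13563 ≈ -0.24390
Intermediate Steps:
w = -96900 (w = -4*24225 = -96900)
(D(-6, -135) + 26576)/(-11604 + w) = (-112 + 26576)/(-11604 - 96900) = 26464/(-108504) = 26464*(-1/108504) = -3308/13563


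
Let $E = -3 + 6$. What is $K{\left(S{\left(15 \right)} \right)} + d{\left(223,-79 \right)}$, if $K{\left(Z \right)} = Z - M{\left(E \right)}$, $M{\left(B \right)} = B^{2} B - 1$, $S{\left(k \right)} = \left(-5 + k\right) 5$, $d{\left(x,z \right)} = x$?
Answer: $247$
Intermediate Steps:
$S{\left(k \right)} = -25 + 5 k$
$E = 3$
$M{\left(B \right)} = -1 + B^{3}$ ($M{\left(B \right)} = B^{3} - 1 = -1 + B^{3}$)
$K{\left(Z \right)} = -26 + Z$ ($K{\left(Z \right)} = Z - \left(-1 + 3^{3}\right) = Z - \left(-1 + 27\right) = Z - 26 = -26 + Z$)
$K{\left(S{\left(15 \right)} \right)} + d{\left(223,-79 \right)} = \left(-26 + \left(-25 + 5 \cdot 15\right)\right) + 223 = \left(-26 + \left(-25 + 75\right)\right) + 223 = \left(-26 + 50\right) + 223 = 24 + 223 = 247$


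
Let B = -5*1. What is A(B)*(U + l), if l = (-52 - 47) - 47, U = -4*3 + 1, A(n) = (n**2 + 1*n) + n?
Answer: -2355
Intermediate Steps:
B = -5
A(n) = n**2 + 2*n (A(n) = (n**2 + n) + n = (n + n**2) + n = n**2 + 2*n)
U = -11 (U = -12 + 1 = -11)
l = -146 (l = -99 - 47 = -146)
A(B)*(U + l) = (-5*(2 - 5))*(-11 - 146) = -5*(-3)*(-157) = 15*(-157) = -2355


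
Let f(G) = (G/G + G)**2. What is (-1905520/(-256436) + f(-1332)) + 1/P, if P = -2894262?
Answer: 328711408902760489/185548242558 ≈ 1.7716e+6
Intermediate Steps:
f(G) = (1 + G)**2
(-1905520/(-256436) + f(-1332)) + 1/P = (-1905520/(-256436) + (1 - 1332)**2) + 1/(-2894262) = (-1905520*(-1/256436) + (-1331)**2) - 1/2894262 = (476380/64109 + 1771561) - 1/2894262 = 113573480529/64109 - 1/2894262 = 328711408902760489/185548242558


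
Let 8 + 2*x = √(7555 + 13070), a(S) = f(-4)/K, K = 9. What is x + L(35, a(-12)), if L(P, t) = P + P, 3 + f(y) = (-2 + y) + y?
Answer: 66 + 25*√33/2 ≈ 137.81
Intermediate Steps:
f(y) = -5 + 2*y (f(y) = -3 + ((-2 + y) + y) = -3 + (-2 + 2*y) = -5 + 2*y)
a(S) = -13/9 (a(S) = (-5 + 2*(-4))/9 = (-5 - 8)*(⅑) = -13*⅑ = -13/9)
L(P, t) = 2*P
x = -4 + 25*√33/2 (x = -4 + √(7555 + 13070)/2 = -4 + √20625/2 = -4 + (25*√33)/2 = -4 + 25*√33/2 ≈ 67.807)
x + L(35, a(-12)) = (-4 + 25*√33/2) + 2*35 = (-4 + 25*√33/2) + 70 = 66 + 25*√33/2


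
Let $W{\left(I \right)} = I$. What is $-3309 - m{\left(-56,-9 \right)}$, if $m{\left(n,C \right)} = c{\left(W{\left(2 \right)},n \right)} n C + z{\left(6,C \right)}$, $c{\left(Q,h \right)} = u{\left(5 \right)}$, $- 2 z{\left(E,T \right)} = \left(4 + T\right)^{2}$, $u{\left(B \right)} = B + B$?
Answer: $- \frac{16673}{2} \approx -8336.5$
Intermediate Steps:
$u{\left(B \right)} = 2 B$
$z{\left(E,T \right)} = - \frac{\left(4 + T\right)^{2}}{2}$
$c{\left(Q,h \right)} = 10$ ($c{\left(Q,h \right)} = 2 \cdot 5 = 10$)
$m{\left(n,C \right)} = - \frac{\left(4 + C\right)^{2}}{2} + 10 C n$ ($m{\left(n,C \right)} = 10 n C - \frac{\left(4 + C\right)^{2}}{2} = 10 C n - \frac{\left(4 + C\right)^{2}}{2} = - \frac{\left(4 + C\right)^{2}}{2} + 10 C n$)
$-3309 - m{\left(-56,-9 \right)} = -3309 - \left(- \frac{\left(4 - 9\right)^{2}}{2} + 10 \left(-9\right) \left(-56\right)\right) = -3309 - \left(- \frac{\left(-5\right)^{2}}{2} + 5040\right) = -3309 - \left(\left(- \frac{1}{2}\right) 25 + 5040\right) = -3309 - \left(- \frac{25}{2} + 5040\right) = -3309 - \frac{10055}{2} = - \frac{16673}{2}$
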